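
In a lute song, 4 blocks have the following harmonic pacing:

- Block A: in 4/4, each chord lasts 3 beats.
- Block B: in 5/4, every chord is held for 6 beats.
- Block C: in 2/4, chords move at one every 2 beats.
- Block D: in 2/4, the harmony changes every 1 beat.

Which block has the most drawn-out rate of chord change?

A: 4 beats/bar ÷ 3 beats/chord = 4/3 chords/bar.
B: 5 beats/bar ÷ 6 beats/chord = 5/6 chords/bar.
C: 2 beats/bar ÷ 2 beats/chord = 1 chord/bar.
D: 2 beats/bar ÷ 1 beat/chord = 2 chords/bar.
Slowest is B at 5/6 chords/bar.

Block B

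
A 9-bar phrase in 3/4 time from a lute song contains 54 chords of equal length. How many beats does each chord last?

9 bars × 3 beats/bar = 27 beats total.
27 beats ÷ 54 chords = 0.5 beats per chord.
(That is an eighth note.)

0.5 beats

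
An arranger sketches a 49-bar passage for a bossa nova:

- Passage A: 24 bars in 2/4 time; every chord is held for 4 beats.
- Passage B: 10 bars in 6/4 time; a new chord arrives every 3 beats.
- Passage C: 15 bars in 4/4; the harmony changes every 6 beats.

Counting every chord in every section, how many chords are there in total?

A: 24·2 = 48 beats, 48/4 = 12 chords.
B: 10·6 = 60 beats, 60/3 = 20 chords.
C: 15·4 = 60 beats, 60/6 = 10 chords.
Total: 12 + 20 + 10 = 42.

42 chords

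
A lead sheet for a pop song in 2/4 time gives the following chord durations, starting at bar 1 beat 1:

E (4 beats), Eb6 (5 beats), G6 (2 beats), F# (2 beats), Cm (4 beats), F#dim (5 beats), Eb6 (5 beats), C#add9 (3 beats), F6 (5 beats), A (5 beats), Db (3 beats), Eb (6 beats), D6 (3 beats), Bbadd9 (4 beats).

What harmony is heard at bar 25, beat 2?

D6

Beat 2 of bar 25 is beat (25−1)×2 + 2 = 50 overall.
Running totals: E ends at 4, Eb6 ends at 9, G6 ends at 11, F# ends at 13, Cm ends at 17, F#dim ends at 22, Eb6 ends at 27, C#add9 ends at 30, F6 ends at 35, A ends at 40, Db ends at 43, Eb ends at 49, D6 ends at 52.
Beat 50 falls within D6.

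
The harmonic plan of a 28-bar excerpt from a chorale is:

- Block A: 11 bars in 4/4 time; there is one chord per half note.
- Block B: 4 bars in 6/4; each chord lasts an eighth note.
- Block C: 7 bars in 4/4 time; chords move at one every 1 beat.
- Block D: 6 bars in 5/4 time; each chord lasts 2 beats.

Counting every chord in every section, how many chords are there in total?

A has 44 beats and chords last 2 each, so 22 chords.
B has 24 beats and chords last 0.5 each, so 48 chords.
C has 28 beats and chords last 1 each, so 28 chords.
D has 30 beats and chords last 2 each, so 15 chords.
Total: 22 + 48 + 28 + 15 = 113.

113 chords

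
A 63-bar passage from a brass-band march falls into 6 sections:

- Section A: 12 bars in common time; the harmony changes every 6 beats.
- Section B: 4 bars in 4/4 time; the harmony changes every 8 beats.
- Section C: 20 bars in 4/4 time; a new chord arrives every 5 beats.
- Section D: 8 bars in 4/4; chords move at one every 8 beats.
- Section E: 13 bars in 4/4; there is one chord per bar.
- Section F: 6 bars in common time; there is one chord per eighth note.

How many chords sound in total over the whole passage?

91 chords

A: 12·4 = 48 beats, 48/6 = 8 chords.
B: 4·4 = 16 beats, 16/8 = 2 chords.
C: 20·4 = 80 beats, 80/5 = 16 chords.
D: 8·4 = 32 beats, 32/8 = 4 chords.
E: 13·4 = 52 beats, 52/4 = 13 chords.
F: 6·4 = 24 beats, 24/0.5 = 48 chords.
Total: 8 + 2 + 16 + 4 + 13 + 48 = 91.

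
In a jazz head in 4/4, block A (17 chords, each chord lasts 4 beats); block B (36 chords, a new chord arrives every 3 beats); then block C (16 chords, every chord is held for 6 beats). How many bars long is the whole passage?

A: 17 × 4 = 68 beats = 17 bars.
B: 36 × 3 = 108 beats = 27 bars.
C: 16 × 6 = 96 beats = 24 bars.
Total: 17 + 27 + 24 = 68 bars.

68 bars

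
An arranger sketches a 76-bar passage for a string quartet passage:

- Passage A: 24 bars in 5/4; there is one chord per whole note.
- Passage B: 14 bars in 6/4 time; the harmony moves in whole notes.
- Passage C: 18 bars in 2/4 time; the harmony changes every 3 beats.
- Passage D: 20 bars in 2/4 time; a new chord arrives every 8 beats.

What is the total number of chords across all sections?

A has 120 beats and chords last 4 each, so 30 chords.
B has 84 beats and chords last 4 each, so 21 chords.
C has 36 beats and chords last 3 each, so 12 chords.
D has 40 beats and chords last 8 each, so 5 chords.
Total: 30 + 21 + 12 + 5 = 68.

68 chords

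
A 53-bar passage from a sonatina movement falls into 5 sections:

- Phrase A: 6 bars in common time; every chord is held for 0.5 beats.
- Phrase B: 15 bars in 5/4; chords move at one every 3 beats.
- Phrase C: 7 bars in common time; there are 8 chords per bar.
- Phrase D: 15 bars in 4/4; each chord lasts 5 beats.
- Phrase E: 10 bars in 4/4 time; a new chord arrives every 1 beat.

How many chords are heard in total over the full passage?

181 chords

A: 6 bars × 4 beats = 24 beats; 0.5 beats/chord → 48 chords.
B: 15 bars × 5 beats = 75 beats; 3 beats/chord → 25 chords.
C: 7 bars × 4 beats = 28 beats; 0.5 beats/chord → 56 chords.
D: 15 bars × 4 beats = 60 beats; 5 beats/chord → 12 chords.
E: 10 bars × 4 beats = 40 beats; 1 beat/chord → 40 chords.
Total: 48 + 25 + 56 + 12 + 40 = 181.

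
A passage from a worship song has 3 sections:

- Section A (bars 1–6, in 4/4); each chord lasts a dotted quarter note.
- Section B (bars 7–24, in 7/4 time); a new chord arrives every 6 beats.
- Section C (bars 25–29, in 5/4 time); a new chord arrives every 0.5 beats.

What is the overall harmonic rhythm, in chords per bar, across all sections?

A: 6 × 4 = 24 beats ÷ 1.5 = 16 chords.
B: 18 × 7 = 126 beats ÷ 6 = 21 chords.
C: 5 × 5 = 25 beats ÷ 0.5 = 50 chords.
Overall: 87 chords over 29 bars → 87/29 = 3 chords per bar.

3 chords per bar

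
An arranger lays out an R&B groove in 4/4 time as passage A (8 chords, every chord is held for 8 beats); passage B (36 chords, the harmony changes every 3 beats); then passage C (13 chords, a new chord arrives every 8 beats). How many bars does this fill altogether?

A: 8 × 8 = 64 beats = 16 bars.
B: 36 × 3 = 108 beats = 27 bars.
C: 13 × 8 = 104 beats = 26 bars.
Total: 16 + 27 + 26 = 69 bars.

69 bars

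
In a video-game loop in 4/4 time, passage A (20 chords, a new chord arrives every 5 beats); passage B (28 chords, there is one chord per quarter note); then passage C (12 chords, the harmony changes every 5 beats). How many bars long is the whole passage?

47 bars

A: 20 × 5 = 100 beats = 25 bars.
B: 28 × 1 = 28 beats = 7 bars.
C: 12 × 5 = 60 beats = 15 bars.
Total: 25 + 7 + 15 = 47 bars.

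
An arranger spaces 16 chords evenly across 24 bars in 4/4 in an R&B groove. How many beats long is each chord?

6 beats

24 bars × 4 beats/bar = 96 beats total.
96 beats ÷ 16 chords = 6 beats per chord.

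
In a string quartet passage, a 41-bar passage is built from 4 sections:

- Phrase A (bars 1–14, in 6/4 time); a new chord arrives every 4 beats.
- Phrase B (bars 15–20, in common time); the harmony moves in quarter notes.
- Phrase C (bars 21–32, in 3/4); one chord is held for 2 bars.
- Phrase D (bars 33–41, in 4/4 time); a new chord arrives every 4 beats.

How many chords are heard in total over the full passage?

60 chords

A: 14 bars × 6 beats = 84 beats; 4 beats/chord → 21 chords.
B: 6 bars × 4 beats = 24 beats; 1 beat/chord → 24 chords.
C: 12 bars × 3 beats = 36 beats; 6 beats/chord → 6 chords.
D: 9 bars × 4 beats = 36 beats; 4 beats/chord → 9 chords.
Total: 21 + 24 + 6 + 9 = 60.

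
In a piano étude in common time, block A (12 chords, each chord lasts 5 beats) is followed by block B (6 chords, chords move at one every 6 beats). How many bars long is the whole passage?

24 bars

A: 12 × 5 = 60 beats = 15 bars.
B: 6 × 6 = 36 beats = 9 bars.
Total: 15 + 9 = 24 bars.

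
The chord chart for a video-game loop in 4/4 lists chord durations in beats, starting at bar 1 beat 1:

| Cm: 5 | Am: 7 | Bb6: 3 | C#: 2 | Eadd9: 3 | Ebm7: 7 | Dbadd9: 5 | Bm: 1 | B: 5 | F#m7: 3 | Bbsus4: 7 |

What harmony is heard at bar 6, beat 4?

Ebm7

Beat 4 of bar 6 is beat (6−1)×4 + 4 = 24 overall.
Running totals: Cm ends at 5, Am ends at 12, Bb6 ends at 15, C# ends at 17, Eadd9 ends at 20, Ebm7 ends at 27.
Beat 24 falls within Ebm7.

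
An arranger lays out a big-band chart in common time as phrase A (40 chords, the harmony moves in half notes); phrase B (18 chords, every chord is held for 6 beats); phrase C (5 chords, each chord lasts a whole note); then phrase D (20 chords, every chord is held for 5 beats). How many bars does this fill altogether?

77 bars

A: 40 × 2 = 80 beats = 20 bars.
B: 18 × 6 = 108 beats = 27 bars.
C: 5 × 4 = 20 beats = 5 bars.
D: 20 × 5 = 100 beats = 25 bars.
Total: 20 + 27 + 5 + 25 = 77 bars.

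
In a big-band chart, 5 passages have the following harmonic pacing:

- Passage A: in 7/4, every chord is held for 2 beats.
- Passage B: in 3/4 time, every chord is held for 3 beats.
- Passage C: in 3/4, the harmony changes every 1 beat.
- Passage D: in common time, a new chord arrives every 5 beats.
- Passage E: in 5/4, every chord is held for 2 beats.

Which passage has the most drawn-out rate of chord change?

Passage D

A: 7 beats/bar ÷ 2 beats/chord = 3.5 chords/bar.
B: 3 beats/bar ÷ 3 beats/chord = 1 chord/bar.
C: 3 beats/bar ÷ 1 beat/chord = 3 chords/bar.
D: 4 beats/bar ÷ 5 beats/chord = 0.8 chords/bar.
E: 5 beats/bar ÷ 2 beats/chord = 2.5 chords/bar.
Slowest is D at 0.8 chords/bar.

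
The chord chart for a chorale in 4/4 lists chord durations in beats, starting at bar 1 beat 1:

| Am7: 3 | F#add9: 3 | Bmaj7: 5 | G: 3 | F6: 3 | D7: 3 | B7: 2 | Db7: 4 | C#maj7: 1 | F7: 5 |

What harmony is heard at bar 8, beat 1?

Beat 1 of bar 8 is beat (8−1)×4 + 1 = 29 overall.
Running totals: Am7 ends at 3, F#add9 ends at 6, Bmaj7 ends at 11, G ends at 14, F6 ends at 17, D7 ends at 20, B7 ends at 22, Db7 ends at 26, C#maj7 ends at 27, F7 ends at 32.
Beat 29 falls within F7.

F7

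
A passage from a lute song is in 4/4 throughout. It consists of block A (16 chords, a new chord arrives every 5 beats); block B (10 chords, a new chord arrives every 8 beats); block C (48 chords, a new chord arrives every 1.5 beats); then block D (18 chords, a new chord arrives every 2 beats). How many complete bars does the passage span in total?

A: 16 × 5 = 80 beats = 20 bars.
B: 10 × 8 = 80 beats = 20 bars.
C: 48 × 1.5 = 72 beats = 18 bars.
D: 18 × 2 = 36 beats = 9 bars.
Total: 20 + 20 + 18 + 9 = 67 bars.

67 bars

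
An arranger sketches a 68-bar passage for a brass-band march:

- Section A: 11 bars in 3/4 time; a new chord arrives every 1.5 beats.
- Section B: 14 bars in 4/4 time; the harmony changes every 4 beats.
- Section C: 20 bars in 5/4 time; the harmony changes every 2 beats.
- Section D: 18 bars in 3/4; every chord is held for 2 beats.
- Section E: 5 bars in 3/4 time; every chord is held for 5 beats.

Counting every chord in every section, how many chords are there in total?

A has 33 beats and chords last 1.5 each, so 22 chords.
B has 56 beats and chords last 4 each, so 14 chords.
C has 100 beats and chords last 2 each, so 50 chords.
D has 54 beats and chords last 2 each, so 27 chords.
E has 15 beats and chords last 5 each, so 3 chords.
Total: 22 + 14 + 50 + 27 + 3 = 116.

116 chords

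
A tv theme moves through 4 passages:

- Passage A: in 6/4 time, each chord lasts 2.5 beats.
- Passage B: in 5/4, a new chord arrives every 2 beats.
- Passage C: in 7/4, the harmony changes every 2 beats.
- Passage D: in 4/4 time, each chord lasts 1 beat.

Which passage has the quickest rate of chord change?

Passage D

A: 6 beats/bar ÷ 2.5 beats/chord = 2.4 chords/bar.
B: 5 beats/bar ÷ 2 beats/chord = 2.5 chords/bar.
C: 7 beats/bar ÷ 2 beats/chord = 3.5 chords/bar.
D: 4 beats/bar ÷ 1 beat/chord = 4 chords/bar.
Fastest is D at 4 chords/bar.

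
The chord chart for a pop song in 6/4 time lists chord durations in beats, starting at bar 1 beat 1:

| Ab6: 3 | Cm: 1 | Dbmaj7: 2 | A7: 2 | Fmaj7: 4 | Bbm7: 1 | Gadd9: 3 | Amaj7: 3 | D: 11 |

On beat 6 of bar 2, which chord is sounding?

Fmaj7

Beat 6 of bar 2 is beat (2−1)×6 + 6 = 12 overall.
Running totals: Ab6 ends at 3, Cm ends at 4, Dbmaj7 ends at 6, A7 ends at 8, Fmaj7 ends at 12.
Beat 12 falls within Fmaj7.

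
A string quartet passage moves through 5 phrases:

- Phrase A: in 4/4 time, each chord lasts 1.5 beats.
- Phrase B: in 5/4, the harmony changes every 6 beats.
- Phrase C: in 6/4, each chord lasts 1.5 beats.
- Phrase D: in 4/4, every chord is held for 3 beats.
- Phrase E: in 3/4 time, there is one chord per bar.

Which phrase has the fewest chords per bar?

Phrase B

A: 4 beats/bar ÷ 1.5 beats/chord = 8/3 chords/bar.
B: 5 beats/bar ÷ 6 beats/chord = 5/6 chords/bar.
C: 6 beats/bar ÷ 1.5 beats/chord = 4 chords/bar.
D: 4 beats/bar ÷ 3 beats/chord = 4/3 chords/bar.
E: 3 beats/bar ÷ 3 beats/chord = 1 chord/bar.
Slowest is B at 5/6 chords/bar.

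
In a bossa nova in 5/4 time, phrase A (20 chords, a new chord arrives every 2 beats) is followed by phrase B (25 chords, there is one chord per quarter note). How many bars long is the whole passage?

13 bars

A: 20 × 2 = 40 beats = 8 bars.
B: 25 × 1 = 25 beats = 5 bars.
Total: 8 + 5 = 13 bars.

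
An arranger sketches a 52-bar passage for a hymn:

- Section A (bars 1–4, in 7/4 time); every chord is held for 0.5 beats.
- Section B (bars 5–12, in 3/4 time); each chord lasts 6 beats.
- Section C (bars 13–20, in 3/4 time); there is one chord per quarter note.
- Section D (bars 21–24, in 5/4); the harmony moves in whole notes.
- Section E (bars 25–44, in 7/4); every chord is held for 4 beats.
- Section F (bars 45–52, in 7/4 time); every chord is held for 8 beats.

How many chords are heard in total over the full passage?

A: 4 bars × 7 beats = 28 beats; 0.5 beats/chord → 56 chords.
B: 8 bars × 3 beats = 24 beats; 6 beats/chord → 4 chords.
C: 8 bars × 3 beats = 24 beats; 1 beat/chord → 24 chords.
D: 4 bars × 5 beats = 20 beats; 4 beats/chord → 5 chords.
E: 20 bars × 7 beats = 140 beats; 4 beats/chord → 35 chords.
F: 8 bars × 7 beats = 56 beats; 8 beats/chord → 7 chords.
Total: 56 + 4 + 24 + 5 + 35 + 7 = 131.

131 chords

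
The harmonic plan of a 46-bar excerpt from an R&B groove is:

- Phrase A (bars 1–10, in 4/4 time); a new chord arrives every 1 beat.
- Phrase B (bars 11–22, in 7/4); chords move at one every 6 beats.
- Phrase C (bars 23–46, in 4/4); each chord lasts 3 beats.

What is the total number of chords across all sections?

A has 40 beats and chords last 1 each, so 40 chords.
B has 84 beats and chords last 6 each, so 14 chords.
C has 96 beats and chords last 3 each, so 32 chords.
Total: 40 + 14 + 32 = 86.

86 chords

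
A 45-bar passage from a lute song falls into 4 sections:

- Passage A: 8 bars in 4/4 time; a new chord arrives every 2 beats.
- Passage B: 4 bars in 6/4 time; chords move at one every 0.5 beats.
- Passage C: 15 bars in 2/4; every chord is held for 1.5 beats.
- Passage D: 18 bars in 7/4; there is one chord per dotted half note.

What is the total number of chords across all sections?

A has 32 beats and chords last 2 each, so 16 chords.
B has 24 beats and chords last 0.5 each, so 48 chords.
C has 30 beats and chords last 1.5 each, so 20 chords.
D has 126 beats and chords last 3 each, so 42 chords.
Total: 16 + 48 + 20 + 42 = 126.

126 chords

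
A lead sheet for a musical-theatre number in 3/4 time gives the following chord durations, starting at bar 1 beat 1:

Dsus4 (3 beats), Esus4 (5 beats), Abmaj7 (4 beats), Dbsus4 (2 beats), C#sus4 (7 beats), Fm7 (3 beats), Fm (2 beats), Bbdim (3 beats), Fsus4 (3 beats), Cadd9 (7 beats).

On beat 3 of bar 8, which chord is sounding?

Beat 3 of bar 8 is beat (8−1)×3 + 3 = 24 overall.
Running totals: Dsus4 ends at 3, Esus4 ends at 8, Abmaj7 ends at 12, Dbsus4 ends at 14, C#sus4 ends at 21, Fm7 ends at 24.
Beat 24 falls within Fm7.

Fm7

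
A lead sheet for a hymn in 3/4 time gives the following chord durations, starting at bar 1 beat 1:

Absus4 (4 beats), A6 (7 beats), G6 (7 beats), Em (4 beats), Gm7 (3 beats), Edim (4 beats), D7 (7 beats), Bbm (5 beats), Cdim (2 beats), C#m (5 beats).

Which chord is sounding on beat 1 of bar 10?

Edim

Beat 1 of bar 10 is beat (10−1)×3 + 1 = 28 overall.
Running totals: Absus4 ends at 4, A6 ends at 11, G6 ends at 18, Em ends at 22, Gm7 ends at 25, Edim ends at 29.
Beat 28 falls within Edim.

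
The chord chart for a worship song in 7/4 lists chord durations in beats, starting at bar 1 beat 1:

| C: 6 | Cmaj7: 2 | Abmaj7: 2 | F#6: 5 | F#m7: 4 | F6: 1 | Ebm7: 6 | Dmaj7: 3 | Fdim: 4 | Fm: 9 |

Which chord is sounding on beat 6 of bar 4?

Beat 6 of bar 4 is beat (4−1)×7 + 6 = 27 overall.
Running totals: C ends at 6, Cmaj7 ends at 8, Abmaj7 ends at 10, F#6 ends at 15, F#m7 ends at 19, F6 ends at 20, Ebm7 ends at 26, Dmaj7 ends at 29.
Beat 27 falls within Dmaj7.

Dmaj7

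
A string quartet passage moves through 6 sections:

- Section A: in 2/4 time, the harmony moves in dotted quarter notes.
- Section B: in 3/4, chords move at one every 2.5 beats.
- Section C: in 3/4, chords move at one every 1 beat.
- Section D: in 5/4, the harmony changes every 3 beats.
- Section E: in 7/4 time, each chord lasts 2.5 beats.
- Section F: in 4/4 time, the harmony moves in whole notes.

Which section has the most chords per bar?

Section C

A: 2 beats/bar ÷ 1.5 beats/chord = 4/3 chords/bar.
B: 3 beats/bar ÷ 2.5 beats/chord = 1.2 chords/bar.
C: 3 beats/bar ÷ 1 beat/chord = 3 chords/bar.
D: 5 beats/bar ÷ 3 beats/chord = 5/3 chords/bar.
E: 7 beats/bar ÷ 2.5 beats/chord = 2.8 chords/bar.
F: 4 beats/bar ÷ 4 beats/chord = 1 chord/bar.
Fastest is C at 3 chords/bar.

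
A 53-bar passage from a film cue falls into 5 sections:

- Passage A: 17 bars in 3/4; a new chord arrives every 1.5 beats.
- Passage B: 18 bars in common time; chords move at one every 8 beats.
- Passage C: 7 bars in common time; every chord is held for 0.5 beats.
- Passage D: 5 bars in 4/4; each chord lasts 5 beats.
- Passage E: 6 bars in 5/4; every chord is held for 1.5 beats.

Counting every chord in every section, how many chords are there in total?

A: 17 bars × 3 beats = 51 beats; 1.5 beats/chord → 34 chords.
B: 18 bars × 4 beats = 72 beats; 8 beats/chord → 9 chords.
C: 7 bars × 4 beats = 28 beats; 0.5 beats/chord → 56 chords.
D: 5 bars × 4 beats = 20 beats; 5 beats/chord → 4 chords.
E: 6 bars × 5 beats = 30 beats; 1.5 beats/chord → 20 chords.
Total: 34 + 9 + 56 + 4 + 20 = 123.

123 chords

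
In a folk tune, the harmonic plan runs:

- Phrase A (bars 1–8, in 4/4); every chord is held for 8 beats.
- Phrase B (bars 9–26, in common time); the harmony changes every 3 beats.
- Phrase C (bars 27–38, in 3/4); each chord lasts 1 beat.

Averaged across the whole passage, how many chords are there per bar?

A: 8 bars of 4 beats is 32 beats; at 8 beats each that's 4 chords.
B: 18 bars of 4 beats is 72 beats; at 3 beats each that's 24 chords.
C: 12 bars of 3 beats is 36 beats; at 1 beat each that's 36 chords.
Overall: 64 chords over 38 bars → 64/38 = 32/19 chords per bar.

32/19 chords per bar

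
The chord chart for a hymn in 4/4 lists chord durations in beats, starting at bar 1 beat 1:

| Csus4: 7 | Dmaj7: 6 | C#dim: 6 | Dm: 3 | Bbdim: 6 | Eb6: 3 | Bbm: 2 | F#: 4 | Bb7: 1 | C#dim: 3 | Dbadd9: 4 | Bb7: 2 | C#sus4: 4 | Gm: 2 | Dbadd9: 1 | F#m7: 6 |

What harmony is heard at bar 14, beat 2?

Dbadd9

Beat 2 of bar 14 is beat (14−1)×4 + 2 = 54 overall.
Running totals: Csus4 ends at 7, Dmaj7 ends at 13, C#dim ends at 19, Dm ends at 22, Bbdim ends at 28, Eb6 ends at 31, Bbm ends at 33, F# ends at 37, Bb7 ends at 38, C#dim ends at 41, Dbadd9 ends at 45, Bb7 ends at 47, C#sus4 ends at 51, Gm ends at 53, Dbadd9 ends at 54.
Beat 54 falls within Dbadd9.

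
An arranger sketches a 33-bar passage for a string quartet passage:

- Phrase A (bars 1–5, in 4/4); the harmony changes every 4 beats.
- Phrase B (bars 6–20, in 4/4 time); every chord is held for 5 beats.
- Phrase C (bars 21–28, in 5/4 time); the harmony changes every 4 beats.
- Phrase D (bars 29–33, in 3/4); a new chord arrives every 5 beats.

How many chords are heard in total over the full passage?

A: 5·4 = 20 beats, 20/4 = 5 chords.
B: 15·4 = 60 beats, 60/5 = 12 chords.
C: 8·5 = 40 beats, 40/4 = 10 chords.
D: 5·3 = 15 beats, 15/5 = 3 chords.
Total: 5 + 12 + 10 + 3 = 30.

30 chords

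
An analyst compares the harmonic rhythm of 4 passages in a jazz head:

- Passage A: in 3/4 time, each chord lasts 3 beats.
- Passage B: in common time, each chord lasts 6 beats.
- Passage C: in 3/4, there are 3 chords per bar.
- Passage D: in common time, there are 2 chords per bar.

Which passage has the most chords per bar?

A: 3/3 = 1 chord/bar.
B: 4/6 = 2/3 chords/bar.
C: 3/1 = 3 chords/bar.
D: 4/2 = 2 chords/bar.
Fastest is C at 3 chords/bar.

Passage C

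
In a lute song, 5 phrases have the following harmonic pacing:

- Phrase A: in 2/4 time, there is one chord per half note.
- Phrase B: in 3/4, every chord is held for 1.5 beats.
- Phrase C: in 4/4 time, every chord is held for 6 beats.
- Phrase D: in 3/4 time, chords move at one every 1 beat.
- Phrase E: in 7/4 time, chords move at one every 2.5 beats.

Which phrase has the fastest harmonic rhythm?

Phrase D

A: 2/2 = 1 chord/bar.
B: 3/1.5 = 2 chords/bar.
C: 4/6 = 2/3 chords/bar.
D: 3/1 = 3 chords/bar.
E: 7/2.5 = 2.8 chords/bar.
Fastest is D at 3 chords/bar.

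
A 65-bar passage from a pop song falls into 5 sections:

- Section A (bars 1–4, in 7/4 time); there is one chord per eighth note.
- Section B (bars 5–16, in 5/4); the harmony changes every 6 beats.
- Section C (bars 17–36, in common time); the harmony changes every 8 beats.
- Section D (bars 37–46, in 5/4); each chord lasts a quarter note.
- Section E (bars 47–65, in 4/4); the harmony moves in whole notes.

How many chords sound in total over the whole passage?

A has 28 beats and chords last 0.5 each, so 56 chords.
B has 60 beats and chords last 6 each, so 10 chords.
C has 80 beats and chords last 8 each, so 10 chords.
D has 50 beats and chords last 1 each, so 50 chords.
E has 76 beats and chords last 4 each, so 19 chords.
Total: 56 + 10 + 10 + 50 + 19 = 145.

145 chords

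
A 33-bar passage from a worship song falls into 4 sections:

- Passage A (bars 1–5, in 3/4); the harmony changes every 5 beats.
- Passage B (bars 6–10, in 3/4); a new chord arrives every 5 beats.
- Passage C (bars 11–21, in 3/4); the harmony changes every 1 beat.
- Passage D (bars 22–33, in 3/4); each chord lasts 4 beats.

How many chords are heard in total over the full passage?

A has 15 beats and chords last 5 each, so 3 chords.
B has 15 beats and chords last 5 each, so 3 chords.
C has 33 beats and chords last 1 each, so 33 chords.
D has 36 beats and chords last 4 each, so 9 chords.
Total: 3 + 3 + 33 + 9 = 48.

48 chords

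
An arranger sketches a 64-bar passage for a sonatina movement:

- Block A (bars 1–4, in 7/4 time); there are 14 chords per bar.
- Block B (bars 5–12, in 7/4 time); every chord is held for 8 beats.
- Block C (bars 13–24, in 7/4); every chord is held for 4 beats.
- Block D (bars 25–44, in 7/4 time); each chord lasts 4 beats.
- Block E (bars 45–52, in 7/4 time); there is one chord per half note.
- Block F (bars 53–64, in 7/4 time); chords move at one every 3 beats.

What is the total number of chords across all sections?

175 chords

A: 4·7 = 28 beats, 28/0.5 = 56 chords.
B: 8·7 = 56 beats, 56/8 = 7 chords.
C: 12·7 = 84 beats, 84/4 = 21 chords.
D: 20·7 = 140 beats, 140/4 = 35 chords.
E: 8·7 = 56 beats, 56/2 = 28 chords.
F: 12·7 = 84 beats, 84/3 = 28 chords.
Total: 56 + 7 + 21 + 35 + 28 + 28 = 175.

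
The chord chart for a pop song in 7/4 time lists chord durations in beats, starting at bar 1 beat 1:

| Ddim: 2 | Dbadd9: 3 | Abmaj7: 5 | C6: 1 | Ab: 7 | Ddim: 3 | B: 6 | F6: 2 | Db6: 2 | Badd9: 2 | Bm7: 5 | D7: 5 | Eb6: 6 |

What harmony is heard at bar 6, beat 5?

Beat 5 of bar 6 is beat (6−1)×7 + 5 = 40 overall.
Running totals: Ddim ends at 2, Dbadd9 ends at 5, Abmaj7 ends at 10, C6 ends at 11, Ab ends at 18, Ddim ends at 21, B ends at 27, F6 ends at 29, Db6 ends at 31, Badd9 ends at 33, Bm7 ends at 38, D7 ends at 43.
Beat 40 falls within D7.

D7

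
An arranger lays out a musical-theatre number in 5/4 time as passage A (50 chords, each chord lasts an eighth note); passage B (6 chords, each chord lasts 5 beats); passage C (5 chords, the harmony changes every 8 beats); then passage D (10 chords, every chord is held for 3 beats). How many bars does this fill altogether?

25 bars

A: 50 × 0.5 = 25 beats = 5 bars.
B: 6 × 5 = 30 beats = 6 bars.
C: 5 × 8 = 40 beats = 8 bars.
D: 10 × 3 = 30 beats = 6 bars.
Total: 5 + 6 + 8 + 6 = 25 bars.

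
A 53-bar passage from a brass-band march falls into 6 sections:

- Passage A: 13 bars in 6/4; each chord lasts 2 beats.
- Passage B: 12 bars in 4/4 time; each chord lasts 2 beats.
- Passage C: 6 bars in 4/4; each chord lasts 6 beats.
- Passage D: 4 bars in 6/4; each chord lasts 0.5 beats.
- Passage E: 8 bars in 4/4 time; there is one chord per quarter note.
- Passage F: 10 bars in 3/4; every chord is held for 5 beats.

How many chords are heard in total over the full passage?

153 chords

A: 13 bars × 6 beats = 78 beats; 2 beats/chord → 39 chords.
B: 12 bars × 4 beats = 48 beats; 2 beats/chord → 24 chords.
C: 6 bars × 4 beats = 24 beats; 6 beats/chord → 4 chords.
D: 4 bars × 6 beats = 24 beats; 0.5 beats/chord → 48 chords.
E: 8 bars × 4 beats = 32 beats; 1 beat/chord → 32 chords.
F: 10 bars × 3 beats = 30 beats; 5 beats/chord → 6 chords.
Total: 39 + 24 + 4 + 48 + 32 + 6 = 153.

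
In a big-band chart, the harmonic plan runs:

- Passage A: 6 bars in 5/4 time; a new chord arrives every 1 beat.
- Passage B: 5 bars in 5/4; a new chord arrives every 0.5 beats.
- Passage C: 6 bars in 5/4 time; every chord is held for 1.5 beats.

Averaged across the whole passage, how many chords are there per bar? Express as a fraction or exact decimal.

A: 6 × 5 = 30 beats ÷ 1 = 30 chords.
B: 5 × 5 = 25 beats ÷ 0.5 = 50 chords.
C: 6 × 5 = 30 beats ÷ 1.5 = 20 chords.
Overall: 100 chords over 17 bars → 100/17 = 100/17 chords per bar.

100/17 chords per bar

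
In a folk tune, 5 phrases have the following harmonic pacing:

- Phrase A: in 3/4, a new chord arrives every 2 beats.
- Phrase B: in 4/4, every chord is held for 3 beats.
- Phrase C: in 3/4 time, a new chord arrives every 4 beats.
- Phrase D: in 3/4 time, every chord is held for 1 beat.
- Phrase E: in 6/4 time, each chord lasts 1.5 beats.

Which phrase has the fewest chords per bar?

A: 3 beats/bar ÷ 2 beats/chord = 1.5 chords/bar.
B: 4 beats/bar ÷ 3 beats/chord = 4/3 chords/bar.
C: 3 beats/bar ÷ 4 beats/chord = 0.75 chords/bar.
D: 3 beats/bar ÷ 1 beat/chord = 3 chords/bar.
E: 6 beats/bar ÷ 1.5 beats/chord = 4 chords/bar.
Slowest is C at 0.75 chords/bar.

Phrase C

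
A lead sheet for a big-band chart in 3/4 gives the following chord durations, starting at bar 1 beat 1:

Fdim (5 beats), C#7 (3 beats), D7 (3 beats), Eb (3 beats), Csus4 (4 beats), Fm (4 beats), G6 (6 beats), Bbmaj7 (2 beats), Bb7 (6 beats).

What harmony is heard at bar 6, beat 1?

Beat 1 of bar 6 is beat (6−1)×3 + 1 = 16 overall.
Running totals: Fdim ends at 5, C#7 ends at 8, D7 ends at 11, Eb ends at 14, Csus4 ends at 18.
Beat 16 falls within Csus4.

Csus4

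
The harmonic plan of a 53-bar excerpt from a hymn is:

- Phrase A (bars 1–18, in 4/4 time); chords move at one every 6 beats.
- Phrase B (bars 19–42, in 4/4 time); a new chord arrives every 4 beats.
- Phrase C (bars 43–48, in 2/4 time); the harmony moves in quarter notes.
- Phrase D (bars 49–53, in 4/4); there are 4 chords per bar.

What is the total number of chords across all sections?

68 chords

A has 72 beats and chords last 6 each, so 12 chords.
B has 96 beats and chords last 4 each, so 24 chords.
C has 12 beats and chords last 1 each, so 12 chords.
D has 20 beats and chords last 1 each, so 20 chords.
Total: 12 + 24 + 12 + 20 = 68.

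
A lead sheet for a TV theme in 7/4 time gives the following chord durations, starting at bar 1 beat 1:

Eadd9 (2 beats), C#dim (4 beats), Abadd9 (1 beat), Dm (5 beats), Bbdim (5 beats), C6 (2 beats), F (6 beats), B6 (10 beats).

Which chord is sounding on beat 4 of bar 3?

C6

Beat 4 of bar 3 is beat (3−1)×7 + 4 = 18 overall.
Running totals: Eadd9 ends at 2, C#dim ends at 6, Abadd9 ends at 7, Dm ends at 12, Bbdim ends at 17, C6 ends at 19.
Beat 18 falls within C6.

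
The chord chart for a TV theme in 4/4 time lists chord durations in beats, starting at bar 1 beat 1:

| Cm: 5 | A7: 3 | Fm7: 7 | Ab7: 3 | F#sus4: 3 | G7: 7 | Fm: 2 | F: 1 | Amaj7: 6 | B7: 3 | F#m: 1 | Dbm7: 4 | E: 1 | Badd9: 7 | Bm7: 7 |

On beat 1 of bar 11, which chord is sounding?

F#m

Beat 1 of bar 11 is beat (11−1)×4 + 1 = 41 overall.
Running totals: Cm ends at 5, A7 ends at 8, Fm7 ends at 15, Ab7 ends at 18, F#sus4 ends at 21, G7 ends at 28, Fm ends at 30, F ends at 31, Amaj7 ends at 37, B7 ends at 40, F#m ends at 41.
Beat 41 falls within F#m.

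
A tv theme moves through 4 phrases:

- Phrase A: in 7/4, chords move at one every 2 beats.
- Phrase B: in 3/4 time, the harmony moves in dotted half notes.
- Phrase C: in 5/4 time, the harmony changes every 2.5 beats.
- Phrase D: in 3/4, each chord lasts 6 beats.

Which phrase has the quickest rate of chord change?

Phrase A

A: each chord is 2 beats in 7/4, so 3.5 per bar.
B: each chord is 3 beats in 3/4, so 1 per bar.
C: each chord is 2.5 beats in 5/4, so 2 per bar.
D: each chord is 6 beats in 3/4, so 0.5 per bar.
Fastest is A at 3.5 chords/bar.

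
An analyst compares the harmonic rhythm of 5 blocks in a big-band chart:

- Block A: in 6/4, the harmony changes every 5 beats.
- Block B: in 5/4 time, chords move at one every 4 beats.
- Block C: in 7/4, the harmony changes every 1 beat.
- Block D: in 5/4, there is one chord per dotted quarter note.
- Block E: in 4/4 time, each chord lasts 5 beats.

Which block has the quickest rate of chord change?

Block C

A: 6 beats/bar ÷ 5 beats/chord = 1.2 chords/bar.
B: 5 beats/bar ÷ 4 beats/chord = 1.25 chords/bar.
C: 7 beats/bar ÷ 1 beat/chord = 7 chords/bar.
D: 5 beats/bar ÷ 1.5 beats/chord = 10/3 chords/bar.
E: 4 beats/bar ÷ 5 beats/chord = 0.8 chords/bar.
Fastest is C at 7 chords/bar.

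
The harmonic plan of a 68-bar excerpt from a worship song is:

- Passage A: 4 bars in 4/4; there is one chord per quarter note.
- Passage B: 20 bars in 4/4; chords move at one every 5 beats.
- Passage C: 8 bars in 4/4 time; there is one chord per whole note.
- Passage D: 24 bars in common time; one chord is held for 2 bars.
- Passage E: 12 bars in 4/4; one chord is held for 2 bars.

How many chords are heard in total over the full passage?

A: 4 bars × 4 beats = 16 beats; 1 beat/chord → 16 chords.
B: 20 bars × 4 beats = 80 beats; 5 beats/chord → 16 chords.
C: 8 bars × 4 beats = 32 beats; 4 beats/chord → 8 chords.
D: 24 bars × 4 beats = 96 beats; 8 beats/chord → 12 chords.
E: 12 bars × 4 beats = 48 beats; 8 beats/chord → 6 chords.
Total: 16 + 16 + 8 + 12 + 6 = 58.

58 chords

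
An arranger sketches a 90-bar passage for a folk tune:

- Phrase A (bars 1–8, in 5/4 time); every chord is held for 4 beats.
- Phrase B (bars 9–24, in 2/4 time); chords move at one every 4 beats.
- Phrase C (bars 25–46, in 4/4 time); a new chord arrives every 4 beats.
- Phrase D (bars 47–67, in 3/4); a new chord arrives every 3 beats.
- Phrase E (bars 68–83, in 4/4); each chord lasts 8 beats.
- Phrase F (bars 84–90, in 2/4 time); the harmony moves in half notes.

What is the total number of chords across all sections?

76 chords

A: 8·5 = 40 beats, 40/4 = 10 chords.
B: 16·2 = 32 beats, 32/4 = 8 chords.
C: 22·4 = 88 beats, 88/4 = 22 chords.
D: 21·3 = 63 beats, 63/3 = 21 chords.
E: 16·4 = 64 beats, 64/8 = 8 chords.
F: 7·2 = 14 beats, 14/2 = 7 chords.
Total: 10 + 8 + 22 + 21 + 8 + 7 = 76.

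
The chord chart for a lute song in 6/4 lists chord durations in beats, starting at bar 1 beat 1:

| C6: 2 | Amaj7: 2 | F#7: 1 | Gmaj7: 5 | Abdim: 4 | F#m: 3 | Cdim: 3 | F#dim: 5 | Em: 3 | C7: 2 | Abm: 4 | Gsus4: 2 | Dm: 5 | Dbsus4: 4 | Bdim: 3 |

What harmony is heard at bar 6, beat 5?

Gsus4

Beat 5 of bar 6 is beat (6−1)×6 + 5 = 35 overall.
Running totals: C6 ends at 2, Amaj7 ends at 4, F#7 ends at 5, Gmaj7 ends at 10, Abdim ends at 14, F#m ends at 17, Cdim ends at 20, F#dim ends at 25, Em ends at 28, C7 ends at 30, Abm ends at 34, Gsus4 ends at 36.
Beat 35 falls within Gsus4.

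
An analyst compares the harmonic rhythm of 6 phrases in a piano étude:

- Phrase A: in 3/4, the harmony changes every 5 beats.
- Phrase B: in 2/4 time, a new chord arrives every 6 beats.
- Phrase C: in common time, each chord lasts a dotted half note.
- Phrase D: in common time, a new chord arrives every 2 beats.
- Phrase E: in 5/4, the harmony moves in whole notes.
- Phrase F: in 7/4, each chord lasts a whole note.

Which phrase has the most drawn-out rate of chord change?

A: 3/5 = 0.6 chords/bar.
B: 2/6 = 1/3 chords/bar.
C: 4/3 = 4/3 chords/bar.
D: 4/2 = 2 chords/bar.
E: 5/4 = 1.25 chords/bar.
F: 7/4 = 1.75 chords/bar.
Slowest is B at 1/3 chords/bar.

Phrase B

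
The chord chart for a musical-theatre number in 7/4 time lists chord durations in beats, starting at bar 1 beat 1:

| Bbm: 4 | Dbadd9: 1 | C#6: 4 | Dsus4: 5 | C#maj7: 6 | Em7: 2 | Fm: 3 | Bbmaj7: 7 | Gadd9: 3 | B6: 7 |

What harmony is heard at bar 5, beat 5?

Beat 5 of bar 5 is beat (5−1)×7 + 5 = 33 overall.
Running totals: Bbm ends at 4, Dbadd9 ends at 5, C#6 ends at 9, Dsus4 ends at 14, C#maj7 ends at 20, Em7 ends at 22, Fm ends at 25, Bbmaj7 ends at 32, Gadd9 ends at 35.
Beat 33 falls within Gadd9.

Gadd9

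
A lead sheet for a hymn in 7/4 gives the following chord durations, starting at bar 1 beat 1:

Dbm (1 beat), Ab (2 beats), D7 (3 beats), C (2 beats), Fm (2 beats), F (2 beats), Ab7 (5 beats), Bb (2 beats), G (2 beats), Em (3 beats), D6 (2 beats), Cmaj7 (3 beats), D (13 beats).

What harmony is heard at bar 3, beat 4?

Beat 4 of bar 3 is beat (3−1)×7 + 4 = 18 overall.
Running totals: Dbm ends at 1, Ab ends at 3, D7 ends at 6, C ends at 8, Fm ends at 10, F ends at 12, Ab7 ends at 17, Bb ends at 19.
Beat 18 falls within Bb.

Bb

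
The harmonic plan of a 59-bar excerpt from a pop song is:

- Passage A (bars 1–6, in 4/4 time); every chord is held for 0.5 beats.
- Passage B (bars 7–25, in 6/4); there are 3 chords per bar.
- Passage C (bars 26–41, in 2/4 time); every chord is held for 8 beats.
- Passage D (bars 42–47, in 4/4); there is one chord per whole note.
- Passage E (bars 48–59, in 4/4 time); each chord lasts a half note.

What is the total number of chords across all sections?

A: 6 bars × 4 beats = 24 beats; 0.5 beats/chord → 48 chords.
B: 19 bars × 6 beats = 114 beats; 2 beats/chord → 57 chords.
C: 16 bars × 2 beats = 32 beats; 8 beats/chord → 4 chords.
D: 6 bars × 4 beats = 24 beats; 4 beats/chord → 6 chords.
E: 12 bars × 4 beats = 48 beats; 2 beats/chord → 24 chords.
Total: 48 + 57 + 4 + 6 + 24 = 139.

139 chords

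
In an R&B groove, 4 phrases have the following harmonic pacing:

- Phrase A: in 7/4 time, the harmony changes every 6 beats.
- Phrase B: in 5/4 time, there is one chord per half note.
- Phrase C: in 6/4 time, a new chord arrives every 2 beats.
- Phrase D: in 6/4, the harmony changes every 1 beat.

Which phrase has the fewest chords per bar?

Phrase A

A: 7 beats/bar ÷ 6 beats/chord = 7/6 chords/bar.
B: 5 beats/bar ÷ 2 beats/chord = 2.5 chords/bar.
C: 6 beats/bar ÷ 2 beats/chord = 3 chords/bar.
D: 6 beats/bar ÷ 1 beat/chord = 6 chords/bar.
Slowest is A at 7/6 chords/bar.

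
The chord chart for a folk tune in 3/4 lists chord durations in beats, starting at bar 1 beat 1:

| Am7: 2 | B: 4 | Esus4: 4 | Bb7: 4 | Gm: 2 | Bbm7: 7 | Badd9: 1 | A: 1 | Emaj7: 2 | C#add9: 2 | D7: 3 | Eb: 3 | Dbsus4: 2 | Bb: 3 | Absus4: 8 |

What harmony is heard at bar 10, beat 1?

C#add9

Beat 1 of bar 10 is beat (10−1)×3 + 1 = 28 overall.
Running totals: Am7 ends at 2, B ends at 6, Esus4 ends at 10, Bb7 ends at 14, Gm ends at 16, Bbm7 ends at 23, Badd9 ends at 24, A ends at 25, Emaj7 ends at 27, C#add9 ends at 29.
Beat 28 falls within C#add9.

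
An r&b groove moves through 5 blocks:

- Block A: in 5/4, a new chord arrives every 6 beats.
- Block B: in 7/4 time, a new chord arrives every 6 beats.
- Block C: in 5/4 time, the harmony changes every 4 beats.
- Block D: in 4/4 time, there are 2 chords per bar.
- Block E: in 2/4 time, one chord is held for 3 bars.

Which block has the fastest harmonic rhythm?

Block D

A: 5/6 = 5/6 chords/bar.
B: 7/6 = 7/6 chords/bar.
C: 5/4 = 1.25 chords/bar.
D: 4/2 = 2 chords/bar.
E: 2/6 = 1/3 chords/bar.
Fastest is D at 2 chords/bar.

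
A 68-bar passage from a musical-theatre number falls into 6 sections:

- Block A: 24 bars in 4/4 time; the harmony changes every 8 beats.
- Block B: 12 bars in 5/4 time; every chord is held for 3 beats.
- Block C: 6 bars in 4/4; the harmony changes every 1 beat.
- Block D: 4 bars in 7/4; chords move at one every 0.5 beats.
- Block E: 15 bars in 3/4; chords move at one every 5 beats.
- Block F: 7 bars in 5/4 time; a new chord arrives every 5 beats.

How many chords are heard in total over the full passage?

128 chords

A: 24 bars × 4 beats = 96 beats; 8 beats/chord → 12 chords.
B: 12 bars × 5 beats = 60 beats; 3 beats/chord → 20 chords.
C: 6 bars × 4 beats = 24 beats; 1 beat/chord → 24 chords.
D: 4 bars × 7 beats = 28 beats; 0.5 beats/chord → 56 chords.
E: 15 bars × 3 beats = 45 beats; 5 beats/chord → 9 chords.
F: 7 bars × 5 beats = 35 beats; 5 beats/chord → 7 chords.
Total: 12 + 20 + 24 + 56 + 9 + 7 = 128.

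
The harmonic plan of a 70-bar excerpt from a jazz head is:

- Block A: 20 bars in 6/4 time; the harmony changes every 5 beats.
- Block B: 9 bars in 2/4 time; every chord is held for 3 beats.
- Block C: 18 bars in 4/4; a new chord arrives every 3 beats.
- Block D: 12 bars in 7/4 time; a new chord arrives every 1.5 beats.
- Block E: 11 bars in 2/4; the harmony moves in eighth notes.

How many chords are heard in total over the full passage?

154 chords

A: 20 bars × 6 beats = 120 beats; 5 beats/chord → 24 chords.
B: 9 bars × 2 beats = 18 beats; 3 beats/chord → 6 chords.
C: 18 bars × 4 beats = 72 beats; 3 beats/chord → 24 chords.
D: 12 bars × 7 beats = 84 beats; 1.5 beats/chord → 56 chords.
E: 11 bars × 2 beats = 22 beats; 0.5 beats/chord → 44 chords.
Total: 24 + 6 + 24 + 56 + 44 = 154.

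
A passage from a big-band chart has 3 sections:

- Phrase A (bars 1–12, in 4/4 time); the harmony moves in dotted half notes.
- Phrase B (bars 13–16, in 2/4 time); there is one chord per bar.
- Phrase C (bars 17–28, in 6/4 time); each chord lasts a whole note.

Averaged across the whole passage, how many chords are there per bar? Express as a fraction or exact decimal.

A: 12 × 4 = 48 beats ÷ 3 = 16 chords.
B: 4 × 2 = 8 beats ÷ 2 = 4 chords.
C: 12 × 6 = 72 beats ÷ 4 = 18 chords.
Overall: 38 chords over 28 bars → 38/28 = 19/14 chords per bar.

19/14 chords per bar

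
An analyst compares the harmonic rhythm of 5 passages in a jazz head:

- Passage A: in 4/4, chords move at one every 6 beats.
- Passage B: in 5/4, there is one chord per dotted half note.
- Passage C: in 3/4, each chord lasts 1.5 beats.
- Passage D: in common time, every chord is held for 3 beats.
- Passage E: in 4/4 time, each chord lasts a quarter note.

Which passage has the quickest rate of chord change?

Passage E

A: each chord is 6 beats in 4/4, so 2/3 per bar.
B: each chord is 3 beats in 5/4, so 5/3 per bar.
C: each chord is 1.5 beats in 3/4, so 2 per bar.
D: each chord is 3 beats in 4/4, so 4/3 per bar.
E: each chord is 1 beat in 4/4, so 4 per bar.
Fastest is E at 4 chords/bar.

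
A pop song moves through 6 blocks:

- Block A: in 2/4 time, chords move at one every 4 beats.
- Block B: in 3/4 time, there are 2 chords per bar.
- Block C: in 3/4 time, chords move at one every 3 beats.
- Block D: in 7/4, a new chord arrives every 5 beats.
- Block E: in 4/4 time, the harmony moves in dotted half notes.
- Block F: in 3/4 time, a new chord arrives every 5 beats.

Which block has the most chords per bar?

Block B

A: each chord is 4 beats in 2/4, so 0.5 per bar.
B: each chord is 1.5 beats in 3/4, so 2 per bar.
C: each chord is 3 beats in 3/4, so 1 per bar.
D: each chord is 5 beats in 7/4, so 1.4 per bar.
E: each chord is 3 beats in 4/4, so 4/3 per bar.
F: each chord is 5 beats in 3/4, so 0.6 per bar.
Fastest is B at 2 chords/bar.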